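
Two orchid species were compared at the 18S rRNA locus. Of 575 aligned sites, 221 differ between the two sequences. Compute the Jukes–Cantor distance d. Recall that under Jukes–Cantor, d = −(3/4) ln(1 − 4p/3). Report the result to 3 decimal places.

p = 221/575 ≈ 0.384348.
d = −(3/4) ln(1 − 4p/3) = −0.75 ln(1 − 0.512464) = −0.75 ln(0.487536)
  = −0.75 × (-0.718391) = 0.538793 substitutions/site.

0.539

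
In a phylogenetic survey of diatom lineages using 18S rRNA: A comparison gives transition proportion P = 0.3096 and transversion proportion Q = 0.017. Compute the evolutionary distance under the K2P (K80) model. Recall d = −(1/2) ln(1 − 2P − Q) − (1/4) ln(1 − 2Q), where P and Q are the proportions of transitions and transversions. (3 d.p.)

0.514

Under the Kimura two-parameter model, d = −½ ln(1 − 2P − Q) − ¼ ln(1 − 2Q).
1 − 2P − Q = 0.3638, giving −½ ln(0.3638) = 0.505576.
1 − 2Q = 0.966, giving −¼ ln(0.966) = 0.008648.
d = 0.505576 + 0.008648 = 0.514224.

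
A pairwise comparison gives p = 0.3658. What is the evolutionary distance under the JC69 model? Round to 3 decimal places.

0.502

d = −(3/4) ln(1 − 4p/3) = −0.75 ln(1 − 0.487733) = −0.75 ln(0.512267)
  = −0.75 × (-0.668909) = 0.501682 substitutions/site.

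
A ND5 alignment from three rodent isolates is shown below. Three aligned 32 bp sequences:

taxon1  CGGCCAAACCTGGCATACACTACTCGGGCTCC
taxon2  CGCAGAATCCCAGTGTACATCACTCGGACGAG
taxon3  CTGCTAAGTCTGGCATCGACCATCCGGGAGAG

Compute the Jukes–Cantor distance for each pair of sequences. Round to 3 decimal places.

taxon1–taxon2: 14/32 sites differ → p = 0.4375, d = −0.75 ln(1 − 0.583333) = 0.656601 ≈ 0.657.
taxon1–taxon3: 13/32 sites differ → p = 0.40625, d = −0.75 ln(1 − 0.541667) = 0.585119 ≈ 0.585.
taxon2–taxon3: 17/32 sites differ → p = 0.53125, d = −0.75 ln(1 − 0.708333) = 0.924107 ≈ 0.924.

d(taxon1,taxon2) = 0.657, d(taxon1,taxon3) = 0.585, d(taxon2,taxon3) = 0.924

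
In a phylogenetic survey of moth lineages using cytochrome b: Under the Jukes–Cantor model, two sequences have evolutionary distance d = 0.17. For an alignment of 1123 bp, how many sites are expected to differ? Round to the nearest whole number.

171

Invert JC69: p = (3/4)(1 − e^(−4d/3)) = 0.75 × (1 − e^(-0.226667)) = 0.75 × (1 − 0.797186) = 0.152111.
Expected differing sites = pL ≈ 0.152111 × 1123 = 170.820653 ≈ 171.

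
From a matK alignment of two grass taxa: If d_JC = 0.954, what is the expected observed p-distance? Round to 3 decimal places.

0.540

p = (3/4)(1 − e^(−4d/3)) = 0.75 × (1 − e^(-1.272)) = 0.75 × (1 − 0.280271) = 0.539797.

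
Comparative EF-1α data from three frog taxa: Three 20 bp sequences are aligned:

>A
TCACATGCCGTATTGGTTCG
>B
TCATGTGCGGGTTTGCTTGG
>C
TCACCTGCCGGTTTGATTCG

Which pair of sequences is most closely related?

A and C

A–B: 7/20 differ, p = 0.350, d = 0.471.
A–C: 4/20 differ, p = 0.200, d = 0.233.
B–C: 5/20 differ, p = 0.250, d = 0.304.
The smallest distance is between A and C.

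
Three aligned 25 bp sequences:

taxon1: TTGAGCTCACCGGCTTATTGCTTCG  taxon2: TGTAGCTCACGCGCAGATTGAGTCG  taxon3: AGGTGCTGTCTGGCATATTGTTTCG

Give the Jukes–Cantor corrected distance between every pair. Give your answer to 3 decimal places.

taxon1–taxon2: 8/25 sites differ → p = 0.32, d = −0.75 ln(1 − 0.426667) = 0.417216 ≈ 0.417.
taxon1–taxon3: 8/25 sites differ → p = 0.32, d = −0.75 ln(1 − 0.426667) = 0.417216 ≈ 0.417.
taxon2–taxon3: 10/25 sites differ → p = 0.4, d = −0.75 ln(1 − 0.533333) = 0.571605 ≈ 0.572.

d(taxon1,taxon2) = 0.417, d(taxon1,taxon3) = 0.417, d(taxon2,taxon3) = 0.572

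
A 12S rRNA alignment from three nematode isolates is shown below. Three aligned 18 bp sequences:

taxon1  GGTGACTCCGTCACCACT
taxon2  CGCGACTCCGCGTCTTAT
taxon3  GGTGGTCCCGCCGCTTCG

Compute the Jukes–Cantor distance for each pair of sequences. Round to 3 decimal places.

d(taxon1,taxon2) = 0.673, d(taxon1,taxon3) = 0.673, d(taxon2,taxon3) = 0.824

taxon1–taxon2: 8/18 sites differ → p ≈ 0.444444, d = −0.75 ln(1 − 0.592592) = 0.673455 ≈ 0.673.
taxon1–taxon3: 8/18 sites differ → p ≈ 0.444444, d = −0.75 ln(1 − 0.592592) = 0.673455 ≈ 0.673.
taxon2–taxon3: 9/18 sites differ → p = 0.5, d = −0.75 ln(1 − 0.666667) = 0.823960 ≈ 0.824.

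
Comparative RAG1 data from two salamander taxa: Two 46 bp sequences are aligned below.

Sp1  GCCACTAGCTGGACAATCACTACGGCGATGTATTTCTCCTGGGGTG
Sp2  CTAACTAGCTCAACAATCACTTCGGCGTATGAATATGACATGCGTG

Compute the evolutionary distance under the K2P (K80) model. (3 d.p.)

0.569

Of 46 sites, 3 differences are transitions and 15 are transversions, so P = 3/46 ≈ 0.065217 and Q = 15/46 ≈ 0.326087.
Under the Kimura two-parameter model, d = −½ ln(1 − 2P − Q) − ¼ ln(1 − 2Q).
1 − 2P − Q = 0.543479, giving −½ ln(0.543479) = 0.304882.
1 − 2Q = 0.347826, giving −¼ ln(0.347826) = 0.264013.
d = 0.304882 + 0.264013 = 0.568895.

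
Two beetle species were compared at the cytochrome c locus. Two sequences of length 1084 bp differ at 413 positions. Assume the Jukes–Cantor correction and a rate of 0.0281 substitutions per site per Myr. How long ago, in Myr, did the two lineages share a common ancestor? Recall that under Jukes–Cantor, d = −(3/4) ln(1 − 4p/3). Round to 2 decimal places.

9.47

p = 413/1084 ≈ 0.380996.
d = −(3/4) ln(1 − 4p/3) = −0.75 ln(1 − 0.507995) = −0.75 ln(0.492005)
  = −0.75 × (-0.709266) = 0.531950 substitutions/site.
Under a molecular clock d = 2μt, so t = d/(2μ) = 0.531950 / (2 × 0.0281) = 9.47 Myr.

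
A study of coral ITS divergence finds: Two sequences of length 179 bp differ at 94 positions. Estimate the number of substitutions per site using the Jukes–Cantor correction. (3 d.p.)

p = 94/179 ≈ 0.52514.
d = −(3/4) ln(1 − 4p/3) = −0.75 ln(1 − 0.700187) = −0.75 ln(0.299813)
  = −0.75 × (-1.204596) = 0.903447 substitutions/site.

0.903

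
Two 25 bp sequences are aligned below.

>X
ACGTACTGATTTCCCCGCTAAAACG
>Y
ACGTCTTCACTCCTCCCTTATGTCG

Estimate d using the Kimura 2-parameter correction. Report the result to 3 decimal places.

0.697

Of 25 sites, 6 differences are transitions and 5 are transversions, so P = 6/25 = 0.24 and Q = 5/25 = 0.2.
Under the Kimura two-parameter model, d = −½ ln(1 − 2P − Q) − ¼ ln(1 − 2Q).
1 − 2P − Q = 0.32, giving −½ ln(0.32) = 0.569717.
1 − 2Q = 0.6, giving −¼ ln(0.6) = 0.127706.
d = 0.569717 + 0.127706 = 0.697423.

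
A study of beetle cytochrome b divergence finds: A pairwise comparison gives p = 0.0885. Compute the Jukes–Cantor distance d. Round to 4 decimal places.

0.0942

d = −(3/4) ln(1 − 4p/3) = −0.75 ln(1 − 0.118) = −0.75 ln(0.882)
  = −0.75 × (-0.125563) = 0.094172 substitutions/site.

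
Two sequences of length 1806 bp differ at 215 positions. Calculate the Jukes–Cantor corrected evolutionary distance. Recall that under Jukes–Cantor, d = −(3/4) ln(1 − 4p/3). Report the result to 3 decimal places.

0.130

p = 215/1806 ≈ 0.119048.
d = −(3/4) ln(1 − 4p/3) = −0.75 ln(1 − 0.158731) = −0.75 ln(0.841269)
  = −0.75 × (-0.172844) = 0.129633 substitutions/site.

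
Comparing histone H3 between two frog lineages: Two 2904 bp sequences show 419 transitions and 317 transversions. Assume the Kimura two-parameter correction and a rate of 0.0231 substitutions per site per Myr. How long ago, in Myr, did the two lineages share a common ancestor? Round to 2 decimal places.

P = 419/2904 ≈ 0.144284 and Q = 317/2904 ≈ 0.10916.
Under the Kimura two-parameter model, d = −½ ln(1 − 2P − Q) − ¼ ln(1 − 2Q).
1 − 2P − Q = 0.602272, giving −½ ln(0.602272) = 0.253523.
1 − 2Q = 0.78168, giving −¼ ln(0.78168) = 0.061577.
d = 0.253523 + 0.061577 = 0.315100.
Under a molecular clock d = 2μt, so t = d/(2μ) = 0.315100 / (2 × 0.0231) = 6.82 Myr.

6.82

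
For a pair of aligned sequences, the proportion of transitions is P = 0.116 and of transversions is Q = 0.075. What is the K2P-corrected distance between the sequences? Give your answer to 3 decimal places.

0.224

Under the Kimura two-parameter model, d = −½ ln(1 − 2P − Q) − ¼ ln(1 − 2Q).
1 − 2P − Q = 0.693, giving −½ ln(0.693) = 0.183363.
1 − 2Q = 0.85, giving −¼ ln(0.85) = 0.040630.
d = 0.183363 + 0.040630 = 0.223993.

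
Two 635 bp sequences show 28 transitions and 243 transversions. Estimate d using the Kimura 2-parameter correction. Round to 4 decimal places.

P = 28/635 ≈ 0.044094 and Q = 243/635 ≈ 0.382677.
Under the Kimura two-parameter model, d = −½ ln(1 − 2P − Q) − ¼ ln(1 − 2Q).
1 − 2P − Q = 0.529135, giving −½ ln(0.529135) = 0.318256.
1 − 2Q = 0.234646, giving −¼ ln(0.234646) = 0.362419.
d = 0.318256 + 0.362419 = 0.680675.

0.6807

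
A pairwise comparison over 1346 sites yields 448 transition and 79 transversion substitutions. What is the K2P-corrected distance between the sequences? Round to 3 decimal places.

P = 448/1346 ≈ 0.332838 and Q = 79/1346 ≈ 0.058692.
Under the Kimura two-parameter model, d = −½ ln(1 − 2P − Q) − ¼ ln(1 − 2Q).
1 − 2P − Q = 0.275632, giving −½ ln(0.275632) = 0.644344.
1 − 2Q = 0.882616, giving −¼ ln(0.882616) = 0.031216.
d = 0.644344 + 0.031216 = 0.675560.

0.676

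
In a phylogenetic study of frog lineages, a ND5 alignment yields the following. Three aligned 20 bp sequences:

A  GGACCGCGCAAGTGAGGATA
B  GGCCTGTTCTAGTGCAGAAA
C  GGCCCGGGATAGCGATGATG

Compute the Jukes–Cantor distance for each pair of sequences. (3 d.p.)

A–B: 8/20 sites differ → p = 0.4, d = −0.75 ln(1 − 0.533333) = 0.571605 ≈ 0.572.
A–C: 7/20 sites differ → p = 0.35, d = −0.75 ln(1 − 0.466667) = 0.471457 ≈ 0.471.
B–C: 9/20 sites differ → p = 0.45, d = −0.75 ln(1 − 0.6) = 0.687218 ≈ 0.687.

d(A,B) = 0.572, d(A,C) = 0.471, d(B,C) = 0.687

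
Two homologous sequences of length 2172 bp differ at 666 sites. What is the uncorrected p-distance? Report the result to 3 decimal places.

0.307

p = 666/2172 = 0.306629… ≈ 0.307 (to 3 d.p.).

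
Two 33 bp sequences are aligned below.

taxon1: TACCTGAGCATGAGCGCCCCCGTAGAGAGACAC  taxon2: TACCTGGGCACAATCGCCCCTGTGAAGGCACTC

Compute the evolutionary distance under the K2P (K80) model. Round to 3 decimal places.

Of 33 sites, 7 differences are transitions and 3 are transversions, so P = 7/33 ≈ 0.212121 and Q = 3/33 ≈ 0.090909.
Under the Kimura two-parameter model, d = −½ ln(1 − 2P − Q) − ¼ ln(1 − 2Q).
1 − 2P − Q = 0.484849, giving −½ ln(0.484849) = 0.361959.
1 − 2Q = 0.818182, giving −¼ ln(0.818182) = 0.050168.
d = 0.361959 + 0.050168 = 0.412127.

0.412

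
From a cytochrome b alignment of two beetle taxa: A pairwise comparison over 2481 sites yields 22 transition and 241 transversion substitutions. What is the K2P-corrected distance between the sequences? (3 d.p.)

P = 22/2481 ≈ 0.008867 and Q = 241/2481 ≈ 0.097138.
Under the Kimura two-parameter model, d = −½ ln(1 − 2P − Q) − ¼ ln(1 − 2Q).
1 − 2P − Q = 0.885128, giving −½ ln(0.885128) = 0.061012.
1 − 2Q = 0.805724, giving −¼ ln(0.805724) = 0.054004.
d = 0.061012 + 0.054004 = 0.115016.

0.115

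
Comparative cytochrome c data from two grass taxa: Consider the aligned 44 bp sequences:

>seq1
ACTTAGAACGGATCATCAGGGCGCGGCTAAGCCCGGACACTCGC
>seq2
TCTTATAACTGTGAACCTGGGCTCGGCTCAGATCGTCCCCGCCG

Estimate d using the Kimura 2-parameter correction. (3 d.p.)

Of 44 sites, 2 differences are transitions and 16 are transversions, so P = 2/44 ≈ 0.045455 and Q = 16/44 ≈ 0.363636.
Under the Kimura two-parameter model, d = −½ ln(1 − 2P − Q) − ¼ ln(1 − 2Q).
1 − 2P − Q = 0.545454, giving −½ ln(0.545454) = 0.303068.
1 − 2Q = 0.272728, giving −¼ ln(0.272728) = 0.324820.
d = 0.303068 + 0.324820 = 0.627888.

0.628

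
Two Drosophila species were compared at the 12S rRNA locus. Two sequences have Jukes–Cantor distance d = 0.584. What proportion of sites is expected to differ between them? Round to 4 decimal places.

p = (3/4)(1 − e^(−4d/3)) = 0.75 × (1 − e^(-0.778667)) = 0.75 × (1 − 0.459017) = 0.405737.

0.4057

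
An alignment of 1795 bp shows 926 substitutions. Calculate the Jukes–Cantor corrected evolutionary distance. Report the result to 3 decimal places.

p = 926/1795 ≈ 0.515877.
d = −(3/4) ln(1 − 4p/3) = −0.75 ln(1 − 0.687836) = −0.75 ln(0.312164)
  = −0.75 × (-1.164227) = 0.873170 substitutions/site.

0.873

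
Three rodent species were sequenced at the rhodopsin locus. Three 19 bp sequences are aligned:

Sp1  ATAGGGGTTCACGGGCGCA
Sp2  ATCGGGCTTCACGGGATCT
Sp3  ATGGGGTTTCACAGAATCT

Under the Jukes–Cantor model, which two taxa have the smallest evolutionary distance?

Sp2 and Sp3

Sp1–Sp2: 5/19 differ, p = 0.263, d = 0.324.
Sp1–Sp3: 7/19 differ, p = 0.368, d = 0.507.
Sp2–Sp3: 4/19 differ, p = 0.211, d = 0.247.
The smallest distance is between Sp2 and Sp3.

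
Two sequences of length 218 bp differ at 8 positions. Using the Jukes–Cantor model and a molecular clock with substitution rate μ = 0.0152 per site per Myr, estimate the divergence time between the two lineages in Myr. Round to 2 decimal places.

p = 8/218 ≈ 0.036697.
d = −(3/4) ln(1 − 4p/3) = −0.75 ln(1 − 0.048929) = −0.75 ln(0.951071)
  = −0.75 × (-0.050167) = 0.037625 substitutions/site.
Under a molecular clock d = 2μt, so t = d/(2μ) = 0.037625 / (2 × 0.0152) = 1.24 Myr.

1.24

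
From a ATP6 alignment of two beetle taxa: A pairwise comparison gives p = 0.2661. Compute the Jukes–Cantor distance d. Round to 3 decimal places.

0.329

d = −(3/4) ln(1 − 4p/3) = −0.75 ln(1 − 0.3548) = −0.75 ln(0.6452)
  = −0.75 × (-0.438195) = 0.328646 substitutions/site.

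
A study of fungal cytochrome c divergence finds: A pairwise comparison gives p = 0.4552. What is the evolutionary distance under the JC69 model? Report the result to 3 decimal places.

0.700

d = −(3/4) ln(1 − 4p/3) = −0.75 ln(1 − 0.606933) = −0.75 ln(0.393067)
  = −0.75 × (-0.933775) = 0.700331 substitutions/site.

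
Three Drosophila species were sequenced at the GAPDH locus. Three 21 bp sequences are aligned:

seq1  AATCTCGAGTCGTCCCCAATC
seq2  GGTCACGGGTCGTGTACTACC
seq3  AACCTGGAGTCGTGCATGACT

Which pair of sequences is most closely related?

seq1 and seq3

seq1–seq2: 9/21 differ, p = 0.429, d = 0.635.
seq1–seq3: 8/21 differ, p = 0.381, d = 0.532.
seq2–seq3: 10/21 differ, p = 0.476, d = 0.756.
The smallest distance is between seq1 and seq3.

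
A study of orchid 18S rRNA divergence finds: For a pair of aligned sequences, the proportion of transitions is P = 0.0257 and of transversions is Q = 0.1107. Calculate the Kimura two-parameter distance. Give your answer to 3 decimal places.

Under the Kimura two-parameter model, d = −½ ln(1 − 2P − Q) − ¼ ln(1 − 2Q).
1 − 2P − Q = 0.8379, giving −½ ln(0.8379) = 0.088428.
1 − 2Q = 0.7786, giving −¼ ln(0.7786) = 0.062564.
d = 0.088428 + 0.062564 = 0.150992.

0.151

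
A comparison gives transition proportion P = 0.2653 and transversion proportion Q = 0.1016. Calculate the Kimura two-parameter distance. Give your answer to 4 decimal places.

Under the Kimura two-parameter model, d = −½ ln(1 − 2P − Q) − ¼ ln(1 − 2Q).
1 − 2P − Q = 0.3678, giving −½ ln(0.3678) = 0.500108.
1 − 2Q = 0.7968, giving −¼ ln(0.7968) = 0.056788.
d = 0.500108 + 0.056788 = 0.556896.

0.5569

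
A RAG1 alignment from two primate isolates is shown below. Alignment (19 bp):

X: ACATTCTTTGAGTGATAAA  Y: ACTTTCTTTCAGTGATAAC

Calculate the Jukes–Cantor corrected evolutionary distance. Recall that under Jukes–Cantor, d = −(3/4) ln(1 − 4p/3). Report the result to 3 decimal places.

0.177

The sequences differ at 3 of 19 sites (3, 10, 19), so p = 3/19 ≈ 0.157895.
d = −(3/4) ln(1 − 4p/3) = −0.75 ln(1 − 0.210527) = −0.75 ln(0.789473)
  = −0.75 × (-0.236390) = 0.177293 substitutions/site.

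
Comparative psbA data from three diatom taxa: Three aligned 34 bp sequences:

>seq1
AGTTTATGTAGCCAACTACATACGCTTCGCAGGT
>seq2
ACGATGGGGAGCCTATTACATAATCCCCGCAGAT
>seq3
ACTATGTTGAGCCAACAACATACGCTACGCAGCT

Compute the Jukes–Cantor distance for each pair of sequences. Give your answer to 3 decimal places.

d(seq1,seq2) = 0.535, d(seq1,seq3) = 0.282, d(seq2,seq3) = 0.423

seq1–seq2: 13/34 sites differ → p ≈ 0.382353, d = −0.75 ln(1 − 0.509804) = 0.534712 ≈ 0.535.
seq1–seq3: 8/34 sites differ → p ≈ 0.235294, d = −0.75 ln(1 − 0.313725) = 0.282358 ≈ 0.282.
seq2–seq3: 11/34 sites differ → p ≈ 0.323529, d = −0.75 ln(1 − 0.431372) = 0.423397 ≈ 0.423.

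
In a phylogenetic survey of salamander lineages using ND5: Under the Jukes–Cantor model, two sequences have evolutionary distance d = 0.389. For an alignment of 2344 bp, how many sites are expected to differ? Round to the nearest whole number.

711

Invert JC69: p = (3/4)(1 − e^(−4d/3)) = 0.75 × (1 − e^(-0.518667)) = 0.75 × (1 − 0.595314) = 0.303515.
Expected differing sites = pL ≈ 0.303515 × 2344 = 711.43916 ≈ 711.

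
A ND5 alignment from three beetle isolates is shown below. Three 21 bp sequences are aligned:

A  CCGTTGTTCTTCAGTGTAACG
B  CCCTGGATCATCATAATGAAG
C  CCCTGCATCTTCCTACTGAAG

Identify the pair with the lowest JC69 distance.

A–B: 9/21 differ, p = 0.429, d = 0.635.
A–C: 10/21 differ, p = 0.476, d = 0.756.
B–C: 4/21 differ, p = 0.190, d = 0.220.
The smallest distance is between B and C.

B and C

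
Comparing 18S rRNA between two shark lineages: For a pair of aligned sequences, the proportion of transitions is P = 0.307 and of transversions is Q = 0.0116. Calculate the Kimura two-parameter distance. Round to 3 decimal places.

Under the Kimura two-parameter model, d = −½ ln(1 − 2P − Q) − ¼ ln(1 − 2Q).
1 − 2P − Q = 0.3744, giving −½ ln(0.3744) = 0.491215.
1 − 2Q = 0.9768, giving −¼ ln(0.9768) = 0.005868.
d = 0.491215 + 0.005868 = 0.497083.

0.497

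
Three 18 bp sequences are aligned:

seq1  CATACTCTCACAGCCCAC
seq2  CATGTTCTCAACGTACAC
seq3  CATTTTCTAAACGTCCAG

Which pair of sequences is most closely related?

seq2 and seq3

seq1–seq2: 6/18 differ, p = 0.333, d = 0.441.
seq1–seq3: 7/18 differ, p = 0.389, d = 0.548.
seq2–seq3: 4/18 differ, p = 0.222, d = 0.264.
The smallest distance is between seq2 and seq3.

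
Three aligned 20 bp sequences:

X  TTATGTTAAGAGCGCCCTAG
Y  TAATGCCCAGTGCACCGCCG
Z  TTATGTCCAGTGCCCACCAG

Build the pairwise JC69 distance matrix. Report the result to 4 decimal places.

X–Y: 9/20 sites differ → p = 0.45, d = −0.75 ln(1 − 0.6) = 0.687218 ≈ 0.6872.
X–Z: 6/20 sites differ → p = 0.3, d = −0.75 ln(1 − 0.4) = 0.383119 ≈ 0.3831.
Y–Z: 6/20 sites differ → p = 0.3, d = −0.75 ln(1 − 0.4) = 0.383119 ≈ 0.3831.

d(X,Y) = 0.6872, d(X,Z) = 0.3831, d(Y,Z) = 0.3831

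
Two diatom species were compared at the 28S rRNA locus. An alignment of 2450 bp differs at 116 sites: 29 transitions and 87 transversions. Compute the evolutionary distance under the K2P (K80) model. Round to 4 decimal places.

P = 29/2450 ≈ 0.011837 and Q = 87/2450 ≈ 0.03551.
Under the Kimura two-parameter model, d = −½ ln(1 − 2P − Q) − ¼ ln(1 − 2Q).
1 − 2P − Q = 0.940816, giving −½ ln(0.940816) = 0.030504.
1 − 2Q = 0.92898, giving −¼ ln(0.92898) = 0.018417.
d = 0.030504 + 0.018417 = 0.048921.

0.0489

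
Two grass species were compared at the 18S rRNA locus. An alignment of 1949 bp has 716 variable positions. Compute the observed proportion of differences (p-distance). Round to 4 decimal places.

p = 716/1949 = 0.367367… ≈ 0.3674 (to 4 d.p.).

0.3674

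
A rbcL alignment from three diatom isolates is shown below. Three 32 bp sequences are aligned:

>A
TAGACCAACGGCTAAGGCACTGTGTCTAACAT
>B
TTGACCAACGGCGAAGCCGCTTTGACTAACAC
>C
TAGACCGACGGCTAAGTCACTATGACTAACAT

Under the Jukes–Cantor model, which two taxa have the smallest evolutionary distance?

A and C

A–B: 7/32 differ, p = 0.219, d = 0.259.
A–C: 4/32 differ, p = 0.125, d = 0.137.
B–C: 7/32 differ, p = 0.219, d = 0.259.
The smallest distance is between A and C.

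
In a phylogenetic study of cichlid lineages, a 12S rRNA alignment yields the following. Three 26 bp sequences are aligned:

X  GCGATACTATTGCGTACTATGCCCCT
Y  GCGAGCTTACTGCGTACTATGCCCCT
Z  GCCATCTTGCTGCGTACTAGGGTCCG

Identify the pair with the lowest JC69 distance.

X–Y: 4/26 differ, p = 0.154, d = 0.172.
X–Z: 9/26 differ, p = 0.346, d = 0.464.
Y–Z: 7/26 differ, p = 0.269, d = 0.334.
The smallest distance is between X and Y.

X and Y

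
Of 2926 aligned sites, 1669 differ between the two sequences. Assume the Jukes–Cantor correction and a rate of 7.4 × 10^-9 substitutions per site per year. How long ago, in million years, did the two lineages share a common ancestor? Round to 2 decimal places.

p = 1669/2926 ≈ 0.570403.
d = −(3/4) ln(1 − 4p/3) = −0.75 ln(1 − 0.760537) = −0.75 ln(0.239463)
  = −0.75 × (-1.429356) = 1.072017 substitutions/site.
Under a molecular clock d = 2μt, so t = d/(2μ) = 1.072017 / (2 × 7.4 × 10^-9) = 72.43 million years.

72.43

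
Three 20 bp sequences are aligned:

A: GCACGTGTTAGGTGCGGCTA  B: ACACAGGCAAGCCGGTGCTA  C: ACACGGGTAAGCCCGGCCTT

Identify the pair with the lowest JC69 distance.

A–B: 9/20 differ, p = 0.450, d = 0.687.
A–C: 9/20 differ, p = 0.450, d = 0.687.
B–C: 6/20 differ, p = 0.300, d = 0.383.
The smallest distance is between B and C.

B and C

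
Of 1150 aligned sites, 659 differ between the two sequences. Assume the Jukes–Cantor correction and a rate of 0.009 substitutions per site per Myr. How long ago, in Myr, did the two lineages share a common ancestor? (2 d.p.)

p = 659/1150 ≈ 0.573043.
d = −(3/4) ln(1 − 4p/3) = −0.75 ln(1 − 0.764057) = −0.75 ln(0.235943)
  = −0.75 × (-1.444165) = 1.083124 substitutions/site.
Under a molecular clock d = 2μt, so t = d/(2μ) = 1.083124 / (2 × 0.009) = 60.17 Myr.

60.17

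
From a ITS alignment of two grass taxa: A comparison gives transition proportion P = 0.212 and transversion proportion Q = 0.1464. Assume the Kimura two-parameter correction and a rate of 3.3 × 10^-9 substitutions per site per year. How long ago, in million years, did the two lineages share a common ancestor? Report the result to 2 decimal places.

77.13

Under the Kimura two-parameter model, d = −½ ln(1 − 2P − Q) − ¼ ln(1 − 2Q).
1 − 2P − Q = 0.4296, giving −½ ln(0.4296) = 0.422450.
1 − 2Q = 0.7072, giving −¼ ln(0.7072) = 0.086610.
d = 0.422450 + 0.086610 = 0.509060.
Under a molecular clock d = 2μt, so t = d/(2μ) = 0.509060 / (2 × 3.3 × 10^-9) = 77.13 million years.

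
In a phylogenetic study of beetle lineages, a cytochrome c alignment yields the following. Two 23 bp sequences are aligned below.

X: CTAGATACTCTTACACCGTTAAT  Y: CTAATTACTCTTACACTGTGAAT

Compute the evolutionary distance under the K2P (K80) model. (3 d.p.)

Of 23 sites, 2 differences are transitions and 2 are transversions, so P = 2/23 ≈ 0.086957 and Q = 2/23 ≈ 0.086957.
Under the Kimura two-parameter model, d = −½ ln(1 − 2P − Q) − ¼ ln(1 − 2Q).
1 − 2P − Q = 0.739129, giving −½ ln(0.739129) = 0.151141.
1 − 2Q = 0.826086, giving −¼ ln(0.826086) = 0.047764.
d = 0.151141 + 0.047764 = 0.198905.

0.199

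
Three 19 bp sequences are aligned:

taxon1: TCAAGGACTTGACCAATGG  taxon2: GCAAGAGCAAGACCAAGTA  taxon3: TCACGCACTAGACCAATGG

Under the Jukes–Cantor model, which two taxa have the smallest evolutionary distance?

taxon1 and taxon3

taxon1–taxon2: 8/19 differ, p = 0.421, d = 0.618.
taxon1–taxon3: 3/19 differ, p = 0.158, d = 0.177.
taxon2–taxon3: 8/19 differ, p = 0.421, d = 0.618.
The smallest distance is between taxon1 and taxon3.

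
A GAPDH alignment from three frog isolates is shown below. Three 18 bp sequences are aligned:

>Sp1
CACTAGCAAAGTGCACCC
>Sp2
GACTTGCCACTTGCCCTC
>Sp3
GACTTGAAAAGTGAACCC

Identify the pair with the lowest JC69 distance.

Sp1–Sp2: 7/18 differ, p = 0.389, d = 0.548.
Sp1–Sp3: 4/18 differ, p = 0.222, d = 0.264.
Sp2–Sp3: 7/18 differ, p = 0.389, d = 0.548.
The smallest distance is between Sp1 and Sp3.

Sp1 and Sp3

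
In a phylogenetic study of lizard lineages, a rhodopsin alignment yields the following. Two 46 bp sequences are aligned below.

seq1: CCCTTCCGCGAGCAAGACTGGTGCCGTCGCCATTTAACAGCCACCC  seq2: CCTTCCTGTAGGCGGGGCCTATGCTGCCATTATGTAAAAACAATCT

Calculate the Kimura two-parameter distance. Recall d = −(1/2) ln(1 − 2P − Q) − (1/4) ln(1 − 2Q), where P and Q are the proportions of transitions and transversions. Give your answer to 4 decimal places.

Of 46 sites, 19 differences are transitions and 4 are transversions, so P = 19/46 ≈ 0.413043 and Q = 4/46 ≈ 0.086957.
Under the Kimura two-parameter model, d = −½ ln(1 − 2P − Q) − ¼ ln(1 − 2Q).
1 − 2P − Q = 0.086957, giving −½ ln(0.086957) = 1.221171.
1 − 2Q = 0.826086, giving −¼ ln(0.826086) = 0.047764.
d = 1.221171 + 0.047764 = 1.268935.

1.2689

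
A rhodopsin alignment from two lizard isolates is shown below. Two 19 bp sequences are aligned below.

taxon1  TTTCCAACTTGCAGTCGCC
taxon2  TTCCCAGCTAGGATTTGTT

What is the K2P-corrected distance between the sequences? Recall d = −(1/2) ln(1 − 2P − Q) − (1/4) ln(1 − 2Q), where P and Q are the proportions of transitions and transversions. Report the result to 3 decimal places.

Of 19 sites, 5 differences are transitions and 3 are transversions, so P = 5/19 ≈ 0.263158 and Q = 3/19 ≈ 0.157895.
Under the Kimura two-parameter model, d = −½ ln(1 − 2P − Q) − ¼ ln(1 − 2Q).
1 − 2P − Q = 0.315789, giving −½ ln(0.315789) = 0.576341.
1 − 2Q = 0.68421, giving −¼ ln(0.68421) = 0.094873.
d = 0.576341 + 0.094873 = 0.671214.

0.671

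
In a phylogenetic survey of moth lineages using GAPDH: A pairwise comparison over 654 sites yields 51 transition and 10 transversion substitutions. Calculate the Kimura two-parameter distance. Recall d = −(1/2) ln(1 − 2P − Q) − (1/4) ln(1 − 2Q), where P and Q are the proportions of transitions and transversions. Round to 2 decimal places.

0.10

P = 51/654 ≈ 0.077982 and Q = 10/654 ≈ 0.015291.
Under the Kimura two-parameter model, d = −½ ln(1 − 2P − Q) − ¼ ln(1 − 2Q).
1 − 2P − Q = 0.828745, giving −½ ln(0.828745) = 0.093921.
1 − 2Q = 0.969418, giving −¼ ln(0.969418) = 0.007765.
d = 0.093921 + 0.007765 = 0.101686.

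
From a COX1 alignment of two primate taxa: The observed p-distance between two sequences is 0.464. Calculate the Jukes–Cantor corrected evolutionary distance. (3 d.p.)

0.723

d = −(3/4) ln(1 − 4p/3) = −0.75 ln(1 − 0.618667) = −0.75 ln(0.381333)
  = −0.75 × (-0.964082) = 0.723062 substitutions/site.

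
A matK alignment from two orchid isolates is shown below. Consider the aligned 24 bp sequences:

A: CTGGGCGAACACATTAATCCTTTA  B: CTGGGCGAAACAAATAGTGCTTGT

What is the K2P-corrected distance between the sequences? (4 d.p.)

0.4539

Of 24 sites, 1 differences are transitions and 7 are transversions, so P = 1/24 ≈ 0.041667 and Q = 7/24 ≈ 0.291667.
Under the Kimura two-parameter model, d = −½ ln(1 − 2P − Q) − ¼ ln(1 − 2Q).
1 − 2P − Q = 0.624999, giving −½ ln(0.624999) = 0.235003.
1 − 2Q = 0.416666, giving −¼ ln(0.416666) = 0.218868.
d = 0.235003 + 0.218868 = 0.453871.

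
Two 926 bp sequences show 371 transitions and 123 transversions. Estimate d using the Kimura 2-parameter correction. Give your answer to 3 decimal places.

1.437

P = 371/926 ≈ 0.400648 and Q = 123/926 ≈ 0.132829.
Under the Kimura two-parameter model, d = −½ ln(1 − 2P − Q) − ¼ ln(1 − 2Q).
1 − 2P − Q = 0.065875, giving −½ ln(0.065875) = 1.359998.
1 − 2Q = 0.734342, giving −¼ ln(0.734342) = 0.077195.
d = 1.359998 + 0.077195 = 1.437193.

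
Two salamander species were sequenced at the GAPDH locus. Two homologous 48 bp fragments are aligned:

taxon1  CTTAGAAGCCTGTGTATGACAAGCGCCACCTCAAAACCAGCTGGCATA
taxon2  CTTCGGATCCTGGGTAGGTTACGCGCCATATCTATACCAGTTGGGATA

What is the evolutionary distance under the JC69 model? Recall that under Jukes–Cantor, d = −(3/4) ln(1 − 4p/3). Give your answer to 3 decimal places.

The sequences differ at 14 of 48 sites, so p = 14/48 ≈ 0.291667.
d = −(3/4) ln(1 − 4p/3) = −0.75 ln(1 − 0.388889) = −0.75 ln(0.611111)
  = −0.75 × (-0.492477) = 0.369358 substitutions/site.

0.369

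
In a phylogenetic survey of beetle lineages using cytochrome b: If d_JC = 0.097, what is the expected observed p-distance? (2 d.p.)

0.09

p = (3/4)(1 − e^(−4d/3)) = 0.75 × (1 − e^(-0.129333)) = 0.75 × (1 − 0.878681) = 0.090989.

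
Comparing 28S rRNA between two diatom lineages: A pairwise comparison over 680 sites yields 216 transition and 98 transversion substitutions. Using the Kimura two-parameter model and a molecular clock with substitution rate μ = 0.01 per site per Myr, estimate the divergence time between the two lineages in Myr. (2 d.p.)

42.04

P = 216/680 ≈ 0.317647 and Q = 98/680 ≈ 0.144118.
Under the Kimura two-parameter model, d = −½ ln(1 − 2P − Q) − ¼ ln(1 − 2Q).
1 − 2P − Q = 0.220588, giving −½ ln(0.220588) = 0.755729.
1 − 2Q = 0.711764, giving −¼ ln(0.711764) = 0.085002.
d = 0.755729 + 0.085002 = 0.840731.
Under a molecular clock d = 2μt, so t = d/(2μ) = 0.840731 / (2 × 0.01) = 42.04 Myr.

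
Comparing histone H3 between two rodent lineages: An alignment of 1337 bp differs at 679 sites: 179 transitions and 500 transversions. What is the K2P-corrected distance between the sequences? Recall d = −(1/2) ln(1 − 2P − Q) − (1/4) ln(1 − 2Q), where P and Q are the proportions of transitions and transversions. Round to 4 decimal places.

0.8578

P = 179/1337 ≈ 0.133882 and Q = 500/1337 ≈ 0.373972.
Under the Kimura two-parameter model, d = −½ ln(1 − 2P − Q) − ¼ ln(1 − 2Q).
1 − 2P − Q = 0.358264, giving −½ ln(0.358264) = 0.513243.
1 − 2Q = 0.252056, giving −¼ ln(0.252056) = 0.344526.
d = 0.513243 + 0.344526 = 0.857769.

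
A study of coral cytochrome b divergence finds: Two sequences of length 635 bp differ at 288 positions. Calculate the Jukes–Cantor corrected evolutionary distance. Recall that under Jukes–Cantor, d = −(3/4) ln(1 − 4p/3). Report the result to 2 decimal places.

p = 288/635 ≈ 0.453543.
d = −(3/4) ln(1 − 4p/3) = −0.75 ln(1 − 0.604724) = −0.75 ln(0.395276)
  = −0.75 × (-0.928171) = 0.696128 substitutions/site.

0.70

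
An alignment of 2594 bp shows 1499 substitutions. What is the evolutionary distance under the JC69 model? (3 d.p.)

1.104

p = 1499/2594 ≈ 0.577872.
d = −(3/4) ln(1 − 4p/3) = −0.75 ln(1 − 0.770496) = −0.75 ln(0.229504)
  = −0.75 × (-1.471835) = 1.103876 substitutions/site.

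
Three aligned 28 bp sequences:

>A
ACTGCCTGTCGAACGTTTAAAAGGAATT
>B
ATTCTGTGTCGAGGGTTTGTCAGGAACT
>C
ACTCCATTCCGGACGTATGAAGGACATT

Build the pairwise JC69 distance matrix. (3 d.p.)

A–B: 10/28 sites differ → p ≈ 0.357143, d = −0.75 ln(1 − 0.476191) = 0.484971 ≈ 0.485.
A–C: 10/28 sites differ → p ≈ 0.357143, d = −0.75 ln(1 − 0.476191) = 0.484971 ≈ 0.485.
B–C: 15/28 sites differ → p ≈ 0.535714, d = −0.75 ln(1 − 0.714285) = 0.939570 ≈ 0.940.

d(A,B) = 0.485, d(A,C) = 0.485, d(B,C) = 0.940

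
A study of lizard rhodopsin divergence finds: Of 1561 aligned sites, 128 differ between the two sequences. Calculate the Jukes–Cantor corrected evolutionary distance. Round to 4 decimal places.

p = 128/1561 ≈ 0.081999.
d = −(3/4) ln(1 − 4p/3) = −0.75 ln(1 − 0.109332) = −0.75 ln(0.890668)
  = −0.75 × (-0.115784) = 0.086838 substitutions/site.

0.0868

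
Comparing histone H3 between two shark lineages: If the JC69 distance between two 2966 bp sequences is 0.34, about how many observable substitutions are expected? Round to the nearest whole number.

811

Invert JC69: p = (3/4)(1 − e^(−4d/3)) = 0.75 × (1 − e^(-0.453333)) = 0.75 × (1 − 0.635506) = 0.273371.
Expected differing sites = pL ≈ 0.273371 × 2966 = 810.818386 ≈ 811.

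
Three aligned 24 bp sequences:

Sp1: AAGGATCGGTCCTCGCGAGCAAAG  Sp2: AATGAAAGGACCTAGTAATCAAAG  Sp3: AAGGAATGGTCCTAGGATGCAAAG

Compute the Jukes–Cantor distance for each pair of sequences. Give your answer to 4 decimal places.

d(Sp1,Sp2) = 0.4408, d(Sp1,Sp3) = 0.3041, d(Sp2,Sp3) = 0.3041

Sp1–Sp2: 8/24 sites differ → p ≈ 0.333333, d = −0.75 ln(1 − 0.444444) = 0.440839 ≈ 0.4408.
Sp1–Sp3: 6/24 sites differ → p = 0.25, d = −0.75 ln(1 − 0.333333) = 0.304098 ≈ 0.3041.
Sp2–Sp3: 6/24 sites differ → p = 0.25, d = −0.75 ln(1 − 0.333333) = 0.304098 ≈ 0.3041.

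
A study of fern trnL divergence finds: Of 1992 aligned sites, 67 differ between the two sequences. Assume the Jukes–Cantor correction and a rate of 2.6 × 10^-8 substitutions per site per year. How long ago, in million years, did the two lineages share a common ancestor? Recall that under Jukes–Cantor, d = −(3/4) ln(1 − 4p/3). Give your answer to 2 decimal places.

0.66

p = 67/1992 ≈ 0.033635.
d = −(3/4) ln(1 − 4p/3) = −0.75 ln(1 − 0.044847) = −0.75 ln(0.955153)
  = −0.75 × (-0.045884) = 0.034413 substitutions/site.
Under a molecular clock d = 2μt, so t = d/(2μ) = 0.034413 / (2 × 2.6 × 10^-8) = 0.66 million years.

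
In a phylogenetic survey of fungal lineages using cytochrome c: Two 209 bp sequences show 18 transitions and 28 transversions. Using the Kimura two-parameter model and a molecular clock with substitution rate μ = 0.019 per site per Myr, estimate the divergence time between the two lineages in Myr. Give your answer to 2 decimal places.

P = 18/209 ≈ 0.086124 and Q = 28/209 ≈ 0.133971.
Under the Kimura two-parameter model, d = −½ ln(1 − 2P − Q) − ¼ ln(1 − 2Q).
1 − 2P − Q = 0.693781, giving −½ ln(0.693781) = 0.182799.
1 − 2Q = 0.732058, giving −¼ ln(0.732058) = 0.077974.
d = 0.182799 + 0.077974 = 0.260773.
Under a molecular clock d = 2μt, so t = d/(2μ) = 0.260773 / (2 × 0.019) = 6.86 Myr.

6.86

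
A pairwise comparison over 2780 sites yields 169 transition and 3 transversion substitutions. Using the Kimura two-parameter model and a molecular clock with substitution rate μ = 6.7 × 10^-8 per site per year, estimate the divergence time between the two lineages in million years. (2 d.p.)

0.49

P = 169/2780 ≈ 0.060791 and Q = 3/2780 ≈ 0.001079.
Under the Kimura two-parameter model, d = −½ ln(1 − 2P − Q) − ¼ ln(1 − 2Q).
1 − 2P − Q = 0.877339, giving −½ ln(0.877339) = 0.065431.
1 − 2Q = 0.997842, giving −¼ ln(0.997842) = 0.000540.
d = 0.065431 + 0.000540 = 0.065971.
Under a molecular clock d = 2μt, so t = d/(2μ) = 0.065971 / (2 × 6.7 × 10^-8) = 0.49 million years.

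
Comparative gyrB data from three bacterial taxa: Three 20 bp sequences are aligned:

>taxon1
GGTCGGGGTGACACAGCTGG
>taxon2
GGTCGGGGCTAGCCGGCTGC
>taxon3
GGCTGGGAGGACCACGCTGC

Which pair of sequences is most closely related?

taxon1 and taxon2

taxon1–taxon2: 6/20 differ, p = 0.300, d = 0.383.
taxon1–taxon3: 8/20 differ, p = 0.400, d = 0.572.
taxon2–taxon3: 8/20 differ, p = 0.400, d = 0.572.
The smallest distance is between taxon1 and taxon2.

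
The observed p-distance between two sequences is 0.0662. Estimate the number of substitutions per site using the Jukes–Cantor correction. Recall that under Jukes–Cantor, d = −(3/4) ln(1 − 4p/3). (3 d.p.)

d = −(3/4) ln(1 − 4p/3) = −0.75 ln(1 − 0.088267) = −0.75 ln(0.911733)
  = −0.75 × (-0.092408) = 0.069306 substitutions/site.

0.069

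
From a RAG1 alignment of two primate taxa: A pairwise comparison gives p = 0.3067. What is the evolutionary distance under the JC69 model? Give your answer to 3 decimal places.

d = −(3/4) ln(1 − 4p/3) = −0.75 ln(1 − 0.408933) = −0.75 ln(0.591067)
  = −0.75 × (-0.525826) = 0.394370 substitutions/site.

0.394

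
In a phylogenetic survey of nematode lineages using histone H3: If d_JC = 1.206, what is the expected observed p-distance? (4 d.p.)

p = (3/4)(1 − e^(−4d/3)) = 0.75 × (1 − e^(-1.608)) = 0.75 × (1 − 0.200288) = 0.599784.

0.5998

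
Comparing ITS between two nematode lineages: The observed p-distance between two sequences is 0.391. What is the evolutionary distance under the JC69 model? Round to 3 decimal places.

d = −(3/4) ln(1 − 4p/3) = −0.75 ln(1 − 0.521333) = −0.75 ln(0.478667)
  = −0.75 × (-0.736750) = 0.552563 substitutions/site.

0.553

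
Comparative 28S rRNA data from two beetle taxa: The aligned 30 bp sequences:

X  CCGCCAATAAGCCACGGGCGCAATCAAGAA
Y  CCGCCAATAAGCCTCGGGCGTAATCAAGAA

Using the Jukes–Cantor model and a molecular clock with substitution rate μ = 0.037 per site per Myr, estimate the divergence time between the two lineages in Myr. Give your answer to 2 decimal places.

The sequences differ at 2 of 30 sites (14, 21), so p = 2/30 ≈ 0.066667.
d = −(3/4) ln(1 − 4p/3) = −0.75 ln(1 − 0.088889) = −0.75 ln(0.911111)
  = −0.75 × (-0.093091) = 0.069818 substitutions/site.
Under a molecular clock d = 2μt, so t = d/(2μ) = 0.069818 / (2 × 0.037) = 0.94 Myr.

0.94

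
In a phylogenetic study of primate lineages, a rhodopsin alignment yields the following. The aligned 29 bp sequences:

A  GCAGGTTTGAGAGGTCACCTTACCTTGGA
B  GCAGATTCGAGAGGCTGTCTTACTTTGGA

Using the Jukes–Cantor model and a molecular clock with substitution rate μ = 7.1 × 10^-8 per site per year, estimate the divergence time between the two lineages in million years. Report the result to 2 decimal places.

2.05

The sequences differ at 7 of 29 sites (5, 8, 15, 16, 17, 18, 24), so p = 7/29 ≈ 0.241379.
d = −(3/4) ln(1 − 4p/3) = −0.75 ln(1 − 0.321839) = −0.75 ln(0.678161)
  = −0.75 × (-0.388371) = 0.291278 substitutions/site.
Under a molecular clock d = 2μt, so t = d/(2μ) = 0.291278 / (2 × 7.1 × 10^-8) = 2.05 million years.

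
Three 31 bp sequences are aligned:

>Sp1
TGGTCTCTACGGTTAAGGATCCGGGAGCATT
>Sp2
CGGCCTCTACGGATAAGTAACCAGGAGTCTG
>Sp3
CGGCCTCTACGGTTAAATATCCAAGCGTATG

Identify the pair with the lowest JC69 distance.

Sp1–Sp2: 9/31 differ, p = 0.290, d = 0.367.
Sp1–Sp3: 9/31 differ, p = 0.290, d = 0.367.
Sp2–Sp3: 6/31 differ, p = 0.194, d = 0.224.
The smallest distance is between Sp2 and Sp3.

Sp2 and Sp3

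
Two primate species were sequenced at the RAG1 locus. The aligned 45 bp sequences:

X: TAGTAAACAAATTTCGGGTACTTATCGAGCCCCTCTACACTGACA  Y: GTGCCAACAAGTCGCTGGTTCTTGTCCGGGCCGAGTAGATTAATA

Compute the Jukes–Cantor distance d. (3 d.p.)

0.673

The sequences differ at 20 of 45 sites, so p = 20/45 ≈ 0.444444.
d = −(3/4) ln(1 − 4p/3) = −0.75 ln(1 − 0.592592) = −0.75 ln(0.407408)
  = −0.75 × (-0.897940) = 0.673455 substitutions/site.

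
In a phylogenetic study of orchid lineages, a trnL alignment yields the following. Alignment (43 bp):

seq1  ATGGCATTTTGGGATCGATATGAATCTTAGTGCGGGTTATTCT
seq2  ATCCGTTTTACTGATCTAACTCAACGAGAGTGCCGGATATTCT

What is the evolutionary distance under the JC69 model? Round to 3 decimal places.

The sequences differ at 17 of 43 sites, so p = 17/43 ≈ 0.395349.
d = −(3/4) ln(1 − 4p/3) = −0.75 ln(1 − 0.527132) = −0.75 ln(0.472868)
  = −0.75 × (-0.748939) = 0.561704 substitutions/site.

0.562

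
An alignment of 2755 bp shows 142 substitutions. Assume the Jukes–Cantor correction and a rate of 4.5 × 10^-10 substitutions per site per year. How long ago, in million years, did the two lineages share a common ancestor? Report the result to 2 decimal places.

p = 142/2755 ≈ 0.051543.
d = −(3/4) ln(1 − 4p/3) = −0.75 ln(1 − 0.068724) = −0.75 ln(0.931276)
  = −0.75 × (-0.071200) = 0.053400 substitutions/site.
Under a molecular clock d = 2μt, so t = d/(2μ) = 0.053400 / (2 × 4.5 × 10^-10) = 59.33 million years.

59.33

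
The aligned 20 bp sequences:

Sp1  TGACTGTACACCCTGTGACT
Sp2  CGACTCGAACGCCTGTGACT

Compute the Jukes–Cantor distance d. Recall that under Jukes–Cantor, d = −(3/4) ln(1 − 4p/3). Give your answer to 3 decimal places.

The sequences differ at 6 of 20 sites (1, 6, 7, 9, 10, 11), so p = 6/20 = 0.3.
d = −(3/4) ln(1 − 4p/3) = −0.75 ln(1 − 0.4) = −0.75 ln(0.6)
  = −0.75 × (-0.510826) = 0.383120 substitutions/site.

0.383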